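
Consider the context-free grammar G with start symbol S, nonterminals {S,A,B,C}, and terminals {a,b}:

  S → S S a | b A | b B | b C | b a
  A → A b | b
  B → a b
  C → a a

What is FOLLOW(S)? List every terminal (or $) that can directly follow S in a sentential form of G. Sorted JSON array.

FIRST iteration:
iter 1:
  A via A→b: +{b}
  B via B→a b: +{a}
  C via C→a a: +{a}
  S via S→b A: +{b}
  S: {b}  A: {b}  B: {a}  C: {a}
iter 2: — fixpoint
  S: {b}  A: {b}  B: {a}  C: {a}

FOLLOW sets:
seed FOLLOW(S) with $
round 1:
  A→A b: FOLLOW(A) ⊇ FIRST(b) = {b}; new: +{b}
  S→S S a: FOLLOW(S) ⊇ FIRST(S) = {b}; new: +{b}
  S→S S a: FOLLOW(S) ⊇ FIRST(a) = {a}; new: +{a}
  S→b A: FOLLOW(A) ⊇ FOLLOW(S) ⊇ {$,a,b}; new: +{$,a}
  S→b B: FOLLOW(B) ⊇ FOLLOW(S) ⊇ {$,a,b}; new: +{$,a,b}
  S→b C: FOLLOW(C) ⊇ FOLLOW(S) ⊇ {$,a,b}; new: +{$,a,b}
  FOLLOW(S)={$,a,b}  FOLLOW(A)={$,a,b}  FOLLOW(B)={$,a,b}  FOLLOW(C)={$,a,b}
round 2: (stable)
  FOLLOW(S)={$,a,b}  FOLLOW(A)={$,a,b}  FOLLOW(B)={$,a,b}  FOLLOW(C)={$,a,b}

FOLLOW(S) = ["$", "a", "b"]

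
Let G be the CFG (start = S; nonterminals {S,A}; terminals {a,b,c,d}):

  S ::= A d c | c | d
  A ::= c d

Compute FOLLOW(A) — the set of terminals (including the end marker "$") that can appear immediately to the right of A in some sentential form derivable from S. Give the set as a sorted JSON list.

Compute FIRST by fixpoint:
round 1:
  A via A→c d: +{c}
  S via S→A d c: +{c}
  S via S→d: +{d}
  FIRST[S]={c,d}  FIRST[A]={c}
round 2: — fixpoint
  FIRST[S]={c,d}  FIRST[A]={c}

FOLLOW sets:
FOLLOW(S) := {$}
pass 1:
  S→A d c: FOLLOW(A) ⊇ FIRST(d) = {d}; new: +{d}
  FOLLOW(S)={$}  FOLLOW(A)={d}
pass 2: (no change)
  FOLLOW(S)={$}  FOLLOW(A)={d}

FOLLOW(A) = ["d"]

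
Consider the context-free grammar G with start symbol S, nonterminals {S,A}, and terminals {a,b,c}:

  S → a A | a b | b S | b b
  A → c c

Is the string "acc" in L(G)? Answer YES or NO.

CNF form of G:
  S -> T1 A | T1 T2 | T2 S | T2 T2
  A -> T0 T0
  T0 -> c
  T1 -> a
  T2 -> b

CYK fill:
  T[0,0] 'a' = {T1}  orig:{}
  T[1,1] 'c' = {T0}  orig:{}
  T[2,2] 'c' = {T0}  orig:{}
  T[0,1] 'ac' = ∅
  T[1,2] 'cc' = {A}
  T[0,2] 'acc' = {S}

S ∈ T[0,2] ⇒ YES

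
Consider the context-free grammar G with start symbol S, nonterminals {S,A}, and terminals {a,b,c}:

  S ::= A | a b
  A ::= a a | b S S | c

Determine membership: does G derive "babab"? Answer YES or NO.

Convert to CNF:
  S -> T0 T0 | T0 T1 | T1 X3 | c
  A -> T0 T0 | T1 X2 | c
  T0 -> a
  T1 -> b
  X2 -> S S
  X3 -> S S

CYK table (by increasing span):
  [0..0]={T1}  "b"  orig:{}
  [1..1]={T0}  "a"  orig:{}
  [2..2]={T1}  "b"  orig:{}
  [3..3]={T0}  "a"  orig:{}
  [4..4]={T1}  "b"  orig:{}
  [0..1]=∅  "ba"
  [1..2]={S}  "ab"
  [2..3]=∅  "ba"
  [3..4]={S}  "ab"
  [0..2]=∅  "bab"
  [1..3]=∅  "aba"
  [2..4]=∅  "bab"
  [0..3]=∅  "baba"
  [1..4]={X2,X3}  "abab"  orig:{}
  [0..4]={A,S}  "babab"

S ∈ T[0,4] ⇒ YES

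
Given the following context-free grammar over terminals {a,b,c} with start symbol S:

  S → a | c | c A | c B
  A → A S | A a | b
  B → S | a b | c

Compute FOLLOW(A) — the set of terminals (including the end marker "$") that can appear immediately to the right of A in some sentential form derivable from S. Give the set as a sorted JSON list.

FIRST iteration:
round 1:
  A via A→b: +{b}
  B via B→a b: +{a}
  B via B→c: +{c}
  S via S→a: +{a}
  S via S→c: +{c}
  S: {a,c}  A: {b}  B: {a,c}
round 2: (no change)
  S: {a,c}  A: {b}  B: {a,c}

FOLLOW sets:
initialize: $ ∈ FOLLOW(S)
[1]
  A→A S: FOLLOW(A) ⊇ FIRST(S) = {a,c}; new: +{a,c}
  A→A S: FOLLOW(S) ⊇ FOLLOW(A) ⊇ {a,c}; new: +{a,c}
  S→c A: FOLLOW(A) ⊇ FOLLOW(S) ⊇ {$,a,c}; new: +{$}
  S→c B: FOLLOW(B) ⊇ FOLLOW(S) ⊇ {$,a,c}; new: +{$,a,c}
  FOLLOW[S]={$,a,c}  FOLLOW[A]={$,a,c}  FOLLOW[B]={$,a,c}
[2] done
  FOLLOW[S]={$,a,c}  FOLLOW[A]={$,a,c}  FOLLOW[B]={$,a,c}

FOLLOW(A) = ["$", "a", "c"]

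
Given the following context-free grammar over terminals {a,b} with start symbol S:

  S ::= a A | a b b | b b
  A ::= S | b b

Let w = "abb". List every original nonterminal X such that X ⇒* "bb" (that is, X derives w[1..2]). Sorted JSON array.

CNF form of G:
  S -> T0 A | T0 X3 | T1 T1
  A -> T0 A | T0 X2 | T1 T1
  T0 -> a
  T1 -> b
  X2 -> T1 T1
  X3 -> T1 T1

CYK table (by increasing span) — only the sub-triangle for w[1..2]:
  T[1,1] 'b' = {T1}  orig:{}
  T[2,2] 'b' = {T1}  orig:{}
  T[1,2] 'bb' = {A,S,X2,X3}  orig:{A,S}

Original NTs in T[1,2] deriving "bb": ["A", "S"]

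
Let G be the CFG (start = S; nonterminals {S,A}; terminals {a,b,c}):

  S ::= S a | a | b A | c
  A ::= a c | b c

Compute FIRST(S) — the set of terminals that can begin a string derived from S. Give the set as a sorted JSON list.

FIRST iteration:
round 1:
  A via A→a c: +{a}
  A via A→b c: +{b}
  S via S→a: +{a}
  S via S→b A: +{b}
  S via S→c: +{c}
  FIRST[S]={a,b,c}  FIRST[A]={a,b}
round 2: (stable)
  FIRST[S]={a,b,c}  FIRST[A]={a,b}

FIRST(S) = ["a", "b", "c"]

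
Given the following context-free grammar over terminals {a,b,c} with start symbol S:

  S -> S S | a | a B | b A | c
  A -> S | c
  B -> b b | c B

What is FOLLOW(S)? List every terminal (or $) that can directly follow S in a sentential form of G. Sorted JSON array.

FIRST sets, iterate to fixpoint:
iter 1:
  A via A→c: +{c}
  B via B→b b: +{b}
  B via B→c B: +{c}
  S via S→a: +{a}
  S via S→b A: +{b}
  S via S→c: +{c}
  S: {a,b,c}  A: {c}  B: {b,c}
iter 2:
  A via A→S: +{a,b}
  S: {a,b,c}  A: {a,b,c}  B: {b,c}
iter 3: (no change)
  S: {a,b,c}  A: {a,b,c}  B: {b,c}

FOLLOW sets:
FOLLOW(S) := {$}
[1]
  S→S S: FOLLOW(S) ⊇ FIRST(S) = {a,b,c}; new: +{a,b,c}
  S→a B: FOLLOW(B) ⊇ FOLLOW(S) ⊇ {$,a,b,c}; new: +{$,a,b,c}
  S→b A: FOLLOW(A) ⊇ FOLLOW(S) ⊇ {$,a,b,c}; new: +{$,a,b,c}
  FOLLOW[S]={$,a,b,c}  FOLLOW[A]={$,a,b,c}  FOLLOW[B]={$,a,b,c}
[2] (no change)
  FOLLOW[S]={$,a,b,c}  FOLLOW[A]={$,a,b,c}  FOLLOW[B]={$,a,b,c}

FOLLOW(S) = ["$", "a", "b", "c"]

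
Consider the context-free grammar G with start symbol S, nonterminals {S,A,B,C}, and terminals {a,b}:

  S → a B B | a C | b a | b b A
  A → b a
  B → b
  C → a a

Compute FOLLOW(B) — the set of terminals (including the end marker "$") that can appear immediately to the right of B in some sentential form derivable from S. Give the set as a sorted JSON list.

FIRST iteration:
round 1:
  A via A→b a: +{b}
  B via B→b: +{b}
  C via C→a a: +{a}
  S via S→a B B: +{a}
  S via S→b a: +{b}
  S: {a,b}  A: {b}  B: {b}  C: {a}
round 2: (no change)
  S: {a,b}  A: {b}  B: {b}  C: {a}

Compute FOLLOW by fixpoint:
seed FOLLOW(S) with $
iter 1:
  S→a B B: FOLLOW(B) ⊇ FIRST(B) = {b}; new: +{b}
  S→a B B: FOLLOW(B) ⊇ FOLLOW(S) ⊇ {$}; new: +{$}
  S→a C: FOLLOW(C) ⊇ FOLLOW(S) ⊇ {$}; new: +{$}
  S→b b A: FOLLOW(A) ⊇ FOLLOW(S) ⊇ {$}; new: +{$}
  FOLLOW[S]={$}  FOLLOW[A]={$}  FOLLOW[B]={$,b}  FOLLOW[C]={$}
iter 2: (stable)
  FOLLOW[S]={$}  FOLLOW[A]={$}  FOLLOW[B]={$,b}  FOLLOW[C]={$}

FOLLOW(B) = ["$", "b"]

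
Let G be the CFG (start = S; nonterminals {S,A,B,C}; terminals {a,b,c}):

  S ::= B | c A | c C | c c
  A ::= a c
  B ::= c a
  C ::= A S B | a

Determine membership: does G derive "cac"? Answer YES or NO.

Convert to CNF:
  S -> T1 A | T1 C | T1 T0 | T1 T1
  A -> T0 T1
  B -> T1 T0
  C -> A X2 | a
  T0 -> a
  T1 -> c
  X2 -> S B

Fill CYK table bottom-up:
  [0..0]={T1}  "c"  orig:{}
  [1..1]={C,T0}  "a"  orig:{C}
  [2..2]={T1}  "c"  orig:{}
  [0..1]={B,S}  "ca"
  [1..2]={A}  "ac"
  [0..2]={S}  "cac"

S ∈ T[0,2] ⇒ YES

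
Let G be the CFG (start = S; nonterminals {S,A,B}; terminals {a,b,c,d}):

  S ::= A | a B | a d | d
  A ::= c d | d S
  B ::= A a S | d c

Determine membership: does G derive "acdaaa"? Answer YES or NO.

Convert to CNF:
  S -> T0 T1 | T1 S | T2 B | T2 T1 | d
  A -> T0 T1 | T1 S
  B -> A X3 | T1 T0
  T0 -> c
  T1 -> d
  T2 -> a
  X3 -> T2 S

CYK table (by increasing span):
  [0..0]={T2}  "a"  orig:{}
  [1..1]={T0}  "c"  orig:{}
  [2..2]={S,T1}  "d"  orig:{S}
  [3..3]={T2}  "a"  orig:{}
  [4..4]={T2}  "a"  orig:{}
  [5..5]={T2}  "a"  orig:{}
  [0..1]=∅  "ac"
  [1..2]={A,S}  "cd"
  [2..3]=∅  "da"
  [3..4]=∅  "aa"
  [4..5]=∅  "aa"
  [0..2]={X3}  "acd"  orig:{}
  [1..3]=∅  "cda"
  [2..4]=∅  "daa"
  [3..5]=∅  "aaa"
  [0..3]=∅  "acda"
  [1..4]=∅  "cdaa"
  [2..5]=∅  "daaa"
  [0..4]=∅  "acdaa"
  [1..5]=∅  "cdaaa"
  [0..5]=∅  "acdaaa"

S ∉ T[0,5] ⇒ NO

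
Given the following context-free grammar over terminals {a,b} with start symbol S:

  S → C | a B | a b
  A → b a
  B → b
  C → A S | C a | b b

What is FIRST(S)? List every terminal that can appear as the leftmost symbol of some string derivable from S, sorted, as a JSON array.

Compute FIRST by fixpoint:
iter 1:
  A via A→b a: +{b}
  B via B→b: +{b}
  C via C→A S: +{b}
  S via S→C: +{b}
  S via S→a B: +{a}
  S: {a,b}  A: {b}  B: {b}  C: {b}
iter 2: done
  S: {a,b}  A: {b}  B: {b}  C: {b}

FIRST(S) = ["a", "b"]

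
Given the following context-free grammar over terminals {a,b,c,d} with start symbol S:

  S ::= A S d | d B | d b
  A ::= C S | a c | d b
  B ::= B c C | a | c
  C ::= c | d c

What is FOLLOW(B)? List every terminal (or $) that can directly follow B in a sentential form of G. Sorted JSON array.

Compute FIRST by fixpoint:
[1]
  A via A→a c: +{a}
  A via A→d b: +{d}
  B via B→a: +{a}
  B via B→c: +{c}
  C via C→c: +{c}
  C via C→d c: +{d}
  S via S→A S d: +{a,d}
  FIRST[S]={a,d}  FIRST[A]={a,d}  FIRST[B]={a,c}  FIRST[C]={c,d}
[2]
  A via A→C S: +{c}
  S via S→A S d: +{c}
  FIRST[S]={a,c,d}  FIRST[A]={a,c,d}  FIRST[B]={a,c}  FIRST[C]={c,d}
[3] — fixpoint
  FIRST[S]={a,c,d}  FIRST[A]={a,c,d}  FIRST[B]={a,c}  FIRST[C]={c,d}

Compute FOLLOW by fixpoint:
initialize: $ ∈ FOLLOW(S)
round 1:
  A→C S: FOLLOW(C) ⊇ FIRST(S) = {a,c,d}; new: +{a,c,d}
  B→B c C: FOLLOW(B) ⊇ FIRST(c) = {c}; new: +{c}
  S→A S d: FOLLOW(A) ⊇ FIRST(S) = {a,c,d}; new: +{a,c,d}
  S→A S d: FOLLOW(S) ⊇ FIRST(d) = {d}; new: +{d}
  S→d B: FOLLOW(B) ⊇ FOLLOW(S) ⊇ {$,d}; new: +{$,d}
  S: {$,d}  A: {a,c,d}  B: {$,c,d}  C: {a,c,d}
round 2:
  A→C S: FOLLOW(S) ⊇ FOLLOW(A) ⊇ {a,c,d}; new: +{a,c}
  B→B c C: FOLLOW(C) ⊇ FOLLOW(B) ⊇ {$,c,d}; new: +{$}
  S→d B: FOLLOW(B) ⊇ FOLLOW(S) ⊇ {$,a,c,d}; new: +{a}
  S: {$,a,c,d}  A: {a,c,d}  B: {$,a,c,d}  C: {$,a,c,d}
round 3: done
  S: {$,a,c,d}  A: {a,c,d}  B: {$,a,c,d}  C: {$,a,c,d}

FOLLOW(B) = ["$", "a", "c", "d"]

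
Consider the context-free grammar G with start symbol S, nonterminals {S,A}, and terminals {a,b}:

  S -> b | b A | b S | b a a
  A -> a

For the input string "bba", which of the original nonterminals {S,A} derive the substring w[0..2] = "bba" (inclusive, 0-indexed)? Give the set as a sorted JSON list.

Convert to CNF:
  S -> T0 A | T0 S | T0 X2 | b
  A -> a
  T0 -> b
  T1 -> a
  X2 -> T1 T1

CYK table (by increasing span) (cells [i..j] with 0 ≤ i ≤ j ≤ 2 only):
  cell(0,0) b: {S,T0}  orig:{S}
  cell(1,1) b: {S,T0}  orig:{S}
  cell(2,2) a: {A,T1}  orig:{A}
  cell(0,1) bb: {S}
  cell(1,2) ba: {S}
  cell(0,2) bba: {S}

Original NTs in T[0,2] deriving "bba": ["S"]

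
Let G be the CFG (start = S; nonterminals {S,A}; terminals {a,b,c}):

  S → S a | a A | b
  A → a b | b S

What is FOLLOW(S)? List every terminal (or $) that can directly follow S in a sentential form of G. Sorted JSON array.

Compute FIRST by fixpoint:
[1]
  A via A→a b: +{a}
  A via A→b S: +{b}
  S via S→a A: +{a}
  S via S→b: +{b}
  FIRST[S]={a,b}  FIRST[A]={a,b}
[2] — fixpoint
  FIRST[S]={a,b}  FIRST[A]={a,b}

FOLLOW sets:
FOLLOW(S) := {$}
pass 1:
  S→S a: FOLLOW(S) ⊇ FIRST(a) = {a}; new: +{a}
  S→a A: FOLLOW(A) ⊇ FOLLOW(S) ⊇ {$,a}; new: +{$,a}
  S: {$,a}  A: {$,a}
pass 2: — fixpoint
  S: {$,a}  A: {$,a}

FOLLOW(S) = ["$", "a"]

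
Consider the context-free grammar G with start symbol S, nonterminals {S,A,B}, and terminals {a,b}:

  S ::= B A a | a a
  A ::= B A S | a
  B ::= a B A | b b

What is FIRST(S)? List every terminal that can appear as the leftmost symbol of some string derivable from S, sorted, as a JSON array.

FIRST iteration:
iter 1:
  A via A→a: +{a}
  B via B→a B A: +{a}
  B via B→b b: +{b}
  S via S→B A a: +{a,b}
  FIRST(S)={a,b}  FIRST(A)={a}  FIRST(B)={a,b}
iter 2:
  A via A→B A S: +{b}
  FIRST(S)={a,b}  FIRST(A)={a,b}  FIRST(B)={a,b}
iter 3: — fixpoint
  FIRST(S)={a,b}  FIRST(A)={a,b}  FIRST(B)={a,b}

FIRST(S) = ["a", "b"]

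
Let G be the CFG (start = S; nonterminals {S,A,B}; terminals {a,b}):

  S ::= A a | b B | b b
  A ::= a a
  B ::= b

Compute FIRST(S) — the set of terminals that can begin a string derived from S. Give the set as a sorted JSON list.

Compute FIRST by fixpoint:
pass 1:
  A via A→a a: +{a}
  B via B→b: +{b}
  S via S→A a: +{a}
  S via S→b B: +{b}
  S: {a,b}  A: {a}  B: {b}
pass 2: — fixpoint
  S: {a,b}  A: {a}  B: {b}

FIRST(S) = ["a", "b"]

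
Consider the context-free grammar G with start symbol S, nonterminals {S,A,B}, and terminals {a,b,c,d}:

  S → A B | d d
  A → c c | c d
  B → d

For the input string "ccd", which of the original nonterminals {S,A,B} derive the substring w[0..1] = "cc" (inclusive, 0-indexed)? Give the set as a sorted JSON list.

CNF form of G:
  S -> A B | T1 T1
  A -> T0 T0 | T0 T1
  B -> d
  T0 -> c
  T1 -> d

CYK table (by increasing span) — only the sub-triangle for w[0..1]:
  cell(0,0) c: {T0}  orig:{}
  cell(1,1) c: {T0}  orig:{}
  cell(0,1) cc: {A}

Original NTs in T[0,1] deriving "cc": ["A"]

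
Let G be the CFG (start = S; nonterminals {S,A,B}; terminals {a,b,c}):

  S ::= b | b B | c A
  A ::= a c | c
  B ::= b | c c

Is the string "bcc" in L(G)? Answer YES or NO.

CNF form of G:
  S -> T1 A | T2 B | b
  A -> T0 T1 | c
  B -> T1 T1 | b
  T0 -> a
  T1 -> c
  T2 -> b

CYK fill:
  [0..0]={B,S,T2}  "b"  orig:{B,S}
  [1..1]={A,T1}  "c"  orig:{A}
  [2..2]={A,T1}  "c"  orig:{A}
  [0..1]=∅  "bc"
  [1..2]={B,S}  "cc"
  [0..2]={S}  "bcc"

S ∈ T[0,2] ⇒ YES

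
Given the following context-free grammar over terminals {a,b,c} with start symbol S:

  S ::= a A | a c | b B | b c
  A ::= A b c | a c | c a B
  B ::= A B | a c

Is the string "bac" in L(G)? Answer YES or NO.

CNF form of G:
  S -> T0 B | T0 T1 | T2 A | T2 T1
  A -> A X3 | T1 X4 | T2 T1
  B -> A B | T2 T1
  T0 -> b
  T1 -> c
  T2 -> a
  X3 -> T0 T1
  X4 -> T2 B

CYK fill:
  T[0,0] 'b' = {T0}  orig:{}
  T[1,1] 'a' = {T2}  orig:{}
  T[2,2] 'c' = {T1}  orig:{}
  T[0,1] 'ba' = ∅
  T[1,2] 'ac' = {A,B,S}
  T[0,2] 'bac' = {S}

S ∈ T[0,2] ⇒ YES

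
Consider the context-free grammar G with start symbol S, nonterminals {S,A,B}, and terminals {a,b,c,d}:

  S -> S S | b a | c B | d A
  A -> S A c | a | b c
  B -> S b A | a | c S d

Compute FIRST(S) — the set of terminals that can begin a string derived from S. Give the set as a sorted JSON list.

FIRST sets, iterate to fixpoint:
iter 1:
  A via A→a: +{a}
  A via A→b c: +{b}
  B via B→a: +{a}
  B via B→c S d: +{c}
  S via S→b a: +{b}
  S via S→c B: +{c}
  S via S→d A: +{d}
  FIRST(S)={b,c,d}  FIRST(A)={a,b}  FIRST(B)={a,c}
iter 2:
  A via A→S A c: +{c,d}
  B via B→S b A: +{b,d}
  FIRST(S)={b,c,d}  FIRST(A)={a,b,c,d}  FIRST(B)={a,b,c,d}
iter 3: (no change)
  FIRST(S)={b,c,d}  FIRST(A)={a,b,c,d}  FIRST(B)={a,b,c,d}

FIRST(S) = ["b", "c", "d"]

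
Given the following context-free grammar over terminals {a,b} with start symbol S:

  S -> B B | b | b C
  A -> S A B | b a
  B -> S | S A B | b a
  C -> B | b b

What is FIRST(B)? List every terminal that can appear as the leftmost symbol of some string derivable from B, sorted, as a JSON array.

FIRST iteration:
iter 1:
  A via A→b a: +{b}
  B via B→b a: +{b}
  C via C→B: +{b}
  S via S→B B: +{b}
  S: {b}  A: {b}  B: {b}  C: {b}
iter 2: (stable)
  S: {b}  A: {b}  B: {b}  C: {b}

FIRST(B) = ["b"]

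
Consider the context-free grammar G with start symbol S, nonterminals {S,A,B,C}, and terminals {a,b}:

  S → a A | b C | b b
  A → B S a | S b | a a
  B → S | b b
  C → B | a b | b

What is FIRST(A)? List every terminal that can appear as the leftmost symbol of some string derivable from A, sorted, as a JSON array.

FIRST iteration:
[1]
  A via A→a a: +{a}
  B via B→b b: +{b}
  C via C→B: +{b}
  C via C→a b: +{a}
  S via S→a A: +{a}
  S via S→b C: +{b}
  S: {a,b}  A: {a}  B: {b}  C: {a,b}
[2]
  A via A→B S a: +{b}
  B via B→S: +{a}
  S: {a,b}  A: {a,b}  B: {a,b}  C: {a,b}
[3] (stable)
  S: {a,b}  A: {a,b}  B: {a,b}  C: {a,b}

FIRST(A) = ["a", "b"]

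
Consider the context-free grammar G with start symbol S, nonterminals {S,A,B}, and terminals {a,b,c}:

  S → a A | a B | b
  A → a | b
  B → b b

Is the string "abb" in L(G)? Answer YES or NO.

CNF form of G:
  S -> T1 A | T1 B | b
  A -> a | b
  B -> T0 T0
  T0 -> b
  T1 -> a

CYK table (by increasing span):
  T[0,0] 'a' = {A,T1}  orig:{A}
  T[1,1] 'b' = {A,S,T0}  orig:{A,S}
  T[2,2] 'b' = {A,S,T0}  orig:{A,S}
  T[0,1] 'ab' = {S}
  T[1,2] 'bb' = {B}
  T[0,2] 'abb' = {S}

S ∈ T[0,2] ⇒ YES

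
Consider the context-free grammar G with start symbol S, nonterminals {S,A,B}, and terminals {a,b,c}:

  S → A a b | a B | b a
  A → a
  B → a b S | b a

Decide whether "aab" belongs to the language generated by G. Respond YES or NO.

Convert to CNF:
  S -> A X3 | T0 B | T1 T0
  A -> a
  B -> T0 X2 | T1 T0
  T0 -> a
  T1 -> b
  X2 -> T1 S
  X3 -> T0 T1

CYK table (by increasing span):
  cell(0,0) a: {A,T0}  orig:{A}
  cell(1,1) a: {A,T0}  orig:{A}
  cell(2,2) b: {T1}  orig:{}
  cell(0,1) aa: ∅
  cell(1,2) ab: {X3}  orig:{}
  cell(0,2) aab: {S}

S ∈ T[0,2] ⇒ YES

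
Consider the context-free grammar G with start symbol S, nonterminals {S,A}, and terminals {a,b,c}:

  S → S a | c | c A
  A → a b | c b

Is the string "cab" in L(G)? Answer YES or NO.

Convert to CNF:
  S -> S T0 | T2 A | c
  A -> T0 T1 | T2 T1
  T0 -> a
  T1 -> b
  T2 -> c

Fill CYK table bottom-up:
  T[0,0] 'c' = {S,T2}  orig:{S}
  T[1,1] 'a' = {T0}  orig:{}
  T[2,2] 'b' = {T1}  orig:{}
  T[0,1] 'ca' = {S}
  T[1,2] 'ab' = {A}
  T[0,2] 'cab' = {S}

S ∈ T[0,2] ⇒ YES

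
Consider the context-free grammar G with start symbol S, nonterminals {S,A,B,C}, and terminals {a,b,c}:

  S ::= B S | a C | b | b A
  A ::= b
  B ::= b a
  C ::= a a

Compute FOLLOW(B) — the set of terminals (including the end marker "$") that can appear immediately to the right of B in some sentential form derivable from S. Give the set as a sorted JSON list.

Compute FIRST by fixpoint:
iter 1:
  A via A→b: +{b}
  B via B→b a: +{b}
  C via C→a a: +{a}
  S via S→B S: +{b}
  S via S→a C: +{a}
  FIRST[S]={a,b}  FIRST[A]={b}  FIRST[B]={b}  FIRST[C]={a}
iter 2: (no change)
  FIRST[S]={a,b}  FIRST[A]={b}  FIRST[B]={b}  FIRST[C]={a}

FOLLOW iteration:
seed FOLLOW(S) with $
round 1:
  S→B S: FOLLOW(B) ⊇ FIRST(S) = {a,b}; new: +{a,b}
  S→a C: FOLLOW(C) ⊇ FOLLOW(S) ⊇ {$}; new: +{$}
  S→b A: FOLLOW(A) ⊇ FOLLOW(S) ⊇ {$}; new: +{$}
  FOLLOW[S]={$}  FOLLOW[A]={$}  FOLLOW[B]={a,b}  FOLLOW[C]={$}
round 2: (no change)
  FOLLOW[S]={$}  FOLLOW[A]={$}  FOLLOW[B]={a,b}  FOLLOW[C]={$}

FOLLOW(B) = ["a", "b"]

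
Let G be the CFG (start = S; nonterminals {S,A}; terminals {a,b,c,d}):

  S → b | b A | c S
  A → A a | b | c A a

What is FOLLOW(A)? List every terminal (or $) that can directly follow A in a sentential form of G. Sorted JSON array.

FIRST sets, iterate to fixpoint:
iter 1:
  A via A→b: +{b}
  A via A→c A a: +{c}
  S via S→b: +{b}
  S via S→c S: +{c}
  FIRST[S]={b,c}  FIRST[A]={b,c}
iter 2: (stable)
  FIRST[S]={b,c}  FIRST[A]={b,c}

FOLLOW iteration:
initialize: $ ∈ FOLLOW(S)
[1]
  A→A a: FOLLOW(A) ⊇ FIRST(a) = {a}; new: +{a}
  S→b A: FOLLOW(A) ⊇ FOLLOW(S) ⊇ {$}; new: +{$}
  FOLLOW(S)={$}  FOLLOW(A)={$,a}
[2] — fixpoint
  FOLLOW(S)={$}  FOLLOW(A)={$,a}

FOLLOW(A) = ["$", "a"]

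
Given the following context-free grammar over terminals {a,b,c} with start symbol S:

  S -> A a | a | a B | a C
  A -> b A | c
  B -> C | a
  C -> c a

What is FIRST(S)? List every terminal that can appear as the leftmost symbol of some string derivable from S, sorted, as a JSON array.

Compute FIRST by fixpoint:
[1]
  A via A→b A: +{b}
  A via A→c: +{c}
  B via B→a: +{a}
  C via C→c a: +{c}
  S via S→A a: +{b,c}
  S via S→a: +{a}
  FIRST[S]={a,b,c}  FIRST[A]={b,c}  FIRST[B]={a}  FIRST[C]={c}
[2]
  B via B→C: +{c}
  FIRST[S]={a,b,c}  FIRST[A]={b,c}  FIRST[B]={a,c}  FIRST[C]={c}
[3] (stable)
  FIRST[S]={a,b,c}  FIRST[A]={b,c}  FIRST[B]={a,c}  FIRST[C]={c}

FIRST(S) = ["a", "b", "c"]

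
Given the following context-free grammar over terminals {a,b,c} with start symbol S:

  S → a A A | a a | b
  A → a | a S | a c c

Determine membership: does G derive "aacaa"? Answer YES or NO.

Convert to CNF:
  S -> T0 T0 | T0 X3 | b
  A -> T0 S | T0 X2 | a
  T0 -> a
  T1 -> c
  X2 -> T1 T1
  X3 -> A A

Fill CYK table bottom-up:
  cell(0,0) a: {A,T0}  orig:{A}
  cell(1,1) a: {A,T0}  orig:{A}
  cell(2,2) c: {T1}  orig:{}
  cell(3,3) a: {A,T0}  orig:{A}
  cell(4,4) a: {A,T0}  orig:{A}
  cell(0,1) aa: {S,X3}  orig:{S}
  cell(1,2) ac: ∅
  cell(2,3) ca: ∅
  cell(3,4) aa: {S,X3}  orig:{S}
  cell(0,2) aac: ∅
  cell(1,3) aca: ∅
  cell(2,4) caa: ∅
  cell(0,3) aaca: ∅
  cell(1,4) acaa: ∅
  cell(0,4) aacaa: ∅

S ∉ T[0,4] ⇒ NO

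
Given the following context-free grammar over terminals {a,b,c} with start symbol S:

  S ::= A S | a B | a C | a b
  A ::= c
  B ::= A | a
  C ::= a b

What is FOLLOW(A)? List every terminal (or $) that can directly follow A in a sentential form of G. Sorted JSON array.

Compute FIRST by fixpoint:
round 1:
  A via A→c: +{c}
  B via B→A: +{c}
  B via B→a: +{a}
  C via C→a b: +{a}
  S via S→A S: +{c}
  S via S→a B: +{a}
  FIRST[S]={a,c}  FIRST[A]={c}  FIRST[B]={a,c}  FIRST[C]={a}
round 2: — fixpoint
  FIRST[S]={a,c}  FIRST[A]={c}  FIRST[B]={a,c}  FIRST[C]={a}

Compute FOLLOW by fixpoint:
FOLLOW(S) := {$}
[1]
  S→A S: FOLLOW(A) ⊇ FIRST(S) = {a,c}; new: +{a,c}
  S→a B: FOLLOW(B) ⊇ FOLLOW(S) ⊇ {$}; new: +{$}
  S→a C: FOLLOW(C) ⊇ FOLLOW(S) ⊇ {$}; new: +{$}
  S: {$}  A: {a,c}  B: {$}  C: {$}
[2]
  B→A: FOLLOW(A) ⊇ FOLLOW(B) ⊇ {$}; new: +{$}
  S: {$}  A: {$,a,c}  B: {$}  C: {$}
[3] (stable)
  S: {$}  A: {$,a,c}  B: {$}  C: {$}

FOLLOW(A) = ["$", "a", "c"]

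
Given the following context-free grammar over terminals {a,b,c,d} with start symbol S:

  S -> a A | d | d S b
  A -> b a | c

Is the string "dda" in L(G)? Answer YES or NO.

CNF form of G:
  S -> T1 A | T2 X3 | d
  A -> T0 T1 | c
  T0 -> b
  T1 -> a
  T2 -> d
  X3 -> S T0

CYK table (by increasing span):
  cell(0,0) d: {S,T2}  orig:{S}
  cell(1,1) d: {S,T2}  orig:{S}
  cell(2,2) a: {T1}  orig:{}
  cell(0,1) dd: ∅
  cell(1,2) da: ∅
  cell(0,2) dda: ∅

S ∉ T[0,2] ⇒ NO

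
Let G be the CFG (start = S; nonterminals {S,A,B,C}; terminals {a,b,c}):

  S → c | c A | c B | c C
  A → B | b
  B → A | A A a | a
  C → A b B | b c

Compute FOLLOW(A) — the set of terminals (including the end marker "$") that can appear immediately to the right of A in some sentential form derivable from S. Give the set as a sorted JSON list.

FIRST sets, iterate to fixpoint:
iter 1:
  A via A→b: +{b}
  B via B→A: +{b}
  B via B→a: +{a}
  C via C→A b B: +{b}
  S via S→c: +{c}
  FIRST[S]={c}  FIRST[A]={b}  FIRST[B]={a,b}  FIRST[C]={b}
iter 2:
  A via A→B: +{a}
  C via C→A b B: +{a}
  FIRST[S]={c}  FIRST[A]={a,b}  FIRST[B]={a,b}  FIRST[C]={a,b}
iter 3: — fixpoint
  FIRST[S]={c}  FIRST[A]={a,b}  FIRST[B]={a,b}  FIRST[C]={a,b}

Compute FOLLOW by fixpoint:
FOLLOW(S) := {$}
iter 1:
  B→A A a: FOLLOW(A) ⊇ FIRST(A) = {a,b}; new: +{a,b}
  S→c A: FOLLOW(A) ⊇ FOLLOW(S) ⊇ {$}; new: +{$}
  S→c B: FOLLOW(B) ⊇ FOLLOW(S) ⊇ {$}; new: +{$}
  S→c C: FOLLOW(C) ⊇ FOLLOW(S) ⊇ {$}; new: +{$}
  FOLLOW(S)={$}  FOLLOW(A)={$,a,b}  FOLLOW(B)={$}  FOLLOW(C)={$}
iter 2:
  A→B: FOLLOW(B) ⊇ FOLLOW(A) ⊇ {$,a,b}; new: +{a,b}
  FOLLOW(S)={$}  FOLLOW(A)={$,a,b}  FOLLOW(B)={$,a,b}  FOLLOW(C)={$}
iter 3: (no change)
  FOLLOW(S)={$}  FOLLOW(A)={$,a,b}  FOLLOW(B)={$,a,b}  FOLLOW(C)={$}

FOLLOW(A) = ["$", "a", "b"]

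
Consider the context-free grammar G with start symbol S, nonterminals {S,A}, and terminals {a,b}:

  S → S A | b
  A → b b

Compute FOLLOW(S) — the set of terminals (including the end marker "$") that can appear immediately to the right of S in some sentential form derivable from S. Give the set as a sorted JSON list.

Compute FIRST by fixpoint:
round 1:
  A via A→b b: +{b}
  S via S→b: +{b}
  S: {b}  A: {b}
round 2: (no change)
  S: {b}  A: {b}

FOLLOW iteration:
FOLLOW(S) := {$}
[1]
  S→S A: FOLLOW(S) ⊇ FIRST(A) = {b}; new: +{b}
  S→S A: FOLLOW(A) ⊇ FOLLOW(S) ⊇ {$,b}; new: +{$,b}
  FOLLOW[S]={$,b}  FOLLOW[A]={$,b}
[2] (stable)
  FOLLOW[S]={$,b}  FOLLOW[A]={$,b}

FOLLOW(S) = ["$", "b"]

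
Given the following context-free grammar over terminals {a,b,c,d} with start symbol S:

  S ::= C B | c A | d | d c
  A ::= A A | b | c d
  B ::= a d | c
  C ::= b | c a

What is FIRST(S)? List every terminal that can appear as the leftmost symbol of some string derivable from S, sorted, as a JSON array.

FIRST iteration:
pass 1:
  A via A→b: +{b}
  A via A→c d: +{c}
  B via B→a d: +{a}
  B via B→c: +{c}
  C via C→b: +{b}
  C via C→c a: +{c}
  S via S→C B: +{b,c}
  S via S→d: +{d}
  S: {b,c,d}  A: {b,c}  B: {a,c}  C: {b,c}
pass 2: (no change)
  S: {b,c,d}  A: {b,c}  B: {a,c}  C: {b,c}

FIRST(S) = ["b", "c", "d"]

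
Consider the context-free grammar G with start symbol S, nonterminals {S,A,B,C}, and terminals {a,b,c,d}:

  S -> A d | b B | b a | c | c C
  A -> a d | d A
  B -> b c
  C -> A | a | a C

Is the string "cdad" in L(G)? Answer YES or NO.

CNF form of G:
  S -> A T1 | T2 B | T2 T0 | T3 C | c
  A -> T0 T1 | T1 A
  B -> T2 T3
  C -> T0 C | T0 T1 | T1 A | a
  T0 -> a
  T1 -> d
  T2 -> b
  T3 -> c

Fill CYK table bottom-up:
  T[0,0] 'c' = {S,T3}  orig:{S}
  T[1,1] 'd' = {T1}  orig:{}
  T[2,2] 'a' = {C,T0}  orig:{C}
  T[3,3] 'd' = {T1}  orig:{}
  T[0,1] 'cd' = ∅
  T[1,2] 'da' = ∅
  T[2,3] 'ad' = {A,C}
  T[0,2] 'cda' = ∅
  T[1,3] 'dad' = {A,C}
  T[0,3] 'cdad' = {S}

S ∈ T[0,3] ⇒ YES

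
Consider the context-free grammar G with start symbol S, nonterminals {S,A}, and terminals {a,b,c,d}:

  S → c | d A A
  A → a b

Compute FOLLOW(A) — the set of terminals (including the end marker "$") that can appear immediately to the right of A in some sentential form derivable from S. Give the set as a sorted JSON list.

Compute FIRST by fixpoint:
iter 1:
  A via A→a b: +{a}
  S via S→c: +{c}
  S via S→d A A: +{d}
  FIRST(S)={c,d}  FIRST(A)={a}
iter 2: — fixpoint
  FIRST(S)={c,d}  FIRST(A)={a}

FOLLOW sets:
seed FOLLOW(S) with $
iter 1:
  S→d A A: FOLLOW(A) ⊇ FIRST(A) = {a}; new: +{a}
  S→d A A: FOLLOW(A) ⊇ FOLLOW(S) ⊇ {$}; new: +{$}
  FOLLOW(S)={$}  FOLLOW(A)={$,a}
iter 2: — fixpoint
  FOLLOW(S)={$}  FOLLOW(A)={$,a}

FOLLOW(A) = ["$", "a"]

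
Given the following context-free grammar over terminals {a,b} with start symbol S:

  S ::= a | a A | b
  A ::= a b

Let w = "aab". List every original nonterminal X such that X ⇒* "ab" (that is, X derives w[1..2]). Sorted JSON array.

CNF form of G:
  S -> T0 A | a | b
  A -> T0 T1
  T0 -> a
  T1 -> b

CYK table (by increasing span) (cells [i..j] with 1 ≤ i ≤ j ≤ 2 only):
  [1..1]={S,T0}  "a"  orig:{S}
  [2..2]={S,T1}  "b"  orig:{S}
  [1..2]={A}  "ab"

Original NTs in T[1,2] deriving "ab": ["A"]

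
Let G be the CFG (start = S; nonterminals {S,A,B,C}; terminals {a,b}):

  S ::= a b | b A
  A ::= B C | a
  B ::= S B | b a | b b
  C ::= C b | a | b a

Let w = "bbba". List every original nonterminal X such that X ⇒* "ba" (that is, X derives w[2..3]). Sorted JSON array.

CNF form of G:
  S -> T0 A | T1 T0
  A -> B C | a
  B -> S B | T0 T0 | T0 T1
  C -> C T0 | T0 T1 | a
  T0 -> b
  T1 -> a

CYK table (by increasing span) (cells [i..j] with 2 ≤ i ≤ j ≤ 3 only):
  T[2,2] 'b' = {T0}  orig:{}
  T[3,3] 'a' = {A,C,T1}  orig:{A,C}
  T[2,3] 'ba' = {B,C,S}

Original NTs in T[2,3] deriving "ba": ["B", "C", "S"]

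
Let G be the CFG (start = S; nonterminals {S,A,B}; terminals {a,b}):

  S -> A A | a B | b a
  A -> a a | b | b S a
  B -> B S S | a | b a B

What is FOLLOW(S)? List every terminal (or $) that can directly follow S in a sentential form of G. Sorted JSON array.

FIRST iteration:
[1]
  A via A→a a: +{a}
  A via A→b: +{b}
  B via B→a: +{a}
  B via B→b a B: +{b}
  S via S→A A: +{a,b}
  S: {a,b}  A: {a,b}  B: {a,b}
[2] (no change)
  S: {a,b}  A: {a,b}  B: {a,b}

FOLLOW iteration:
FOLLOW(S) := {$}
iter 1:
  A→b S a: FOLLOW(S) ⊇ FIRST(a) = {a}; new: +{a}
  B→B S S: FOLLOW(B) ⊇ FIRST(S) = {a,b}; new: +{a,b}
  B→B S S: FOLLOW(S) ⊇ FIRST(S) = {a,b}; new: +{b}
  S→A A: FOLLOW(A) ⊇ FIRST(A) = {a,b}; new: +{a,b}
  S→A A: FOLLOW(A) ⊇ FOLLOW(S) ⊇ {$,a,b}; new: +{$}
  S→a B: FOLLOW(B) ⊇ FOLLOW(S) ⊇ {$,a,b}; new: +{$}
  S: {$,a,b}  A: {$,a,b}  B: {$,a,b}
iter 2: — fixpoint
  S: {$,a,b}  A: {$,a,b}  B: {$,a,b}

FOLLOW(S) = ["$", "a", "b"]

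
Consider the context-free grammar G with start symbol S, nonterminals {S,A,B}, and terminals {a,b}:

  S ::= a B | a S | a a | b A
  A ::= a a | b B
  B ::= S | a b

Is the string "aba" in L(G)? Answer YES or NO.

Convert to CNF:
  S -> T0 B | T0 S | T0 T0 | T1 A
  A -> T0 T0 | T1 B
  B -> T0 B | T0 S | T0 T0 | T0 T1 | T1 A
  T0 -> a
  T1 -> b

CYK table (by increasing span):
  T[0,0] 'a' = {T0}  orig:{}
  T[1,1] 'b' = {T1}  orig:{}
  T[2,2] 'a' = {T0}  orig:{}
  T[0,1] 'ab' = {B}
  T[1,2] 'ba' = ∅
  T[0,2] 'aba' = ∅

S ∉ T[0,2] ⇒ NO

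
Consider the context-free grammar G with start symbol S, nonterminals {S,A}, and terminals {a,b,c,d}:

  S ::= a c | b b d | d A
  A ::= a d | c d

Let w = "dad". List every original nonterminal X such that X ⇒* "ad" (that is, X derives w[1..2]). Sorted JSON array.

CNF form of G:
  S -> T0 T2 | T1 A | T3 X4
  A -> T0 T1 | T2 T1
  T0 -> a
  T1 -> d
  T2 -> c
  T3 -> b
  X4 -> T3 T1

CYK table (by increasing span) (cells [i..j] with 1 ≤ i ≤ j ≤ 2 only):
  [1..1]={T0}  "a"  orig:{}
  [2..2]={T1}  "d"  orig:{}
  [1..2]={A}  "ad"

Original NTs in T[1,2] deriving "ad": ["A"]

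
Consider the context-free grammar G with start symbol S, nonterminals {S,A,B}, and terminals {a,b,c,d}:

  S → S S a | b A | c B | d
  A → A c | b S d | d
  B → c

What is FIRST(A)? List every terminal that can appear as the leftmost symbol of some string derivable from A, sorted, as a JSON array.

Compute FIRST by fixpoint:
pass 1:
  A via A→b S d: +{b}
  A via A→d: +{d}
  B via B→c: +{c}
  S via S→b A: +{b}
  S via S→c B: +{c}
  S via S→d: +{d}
  FIRST(S)={b,c,d}  FIRST(A)={b,d}  FIRST(B)={c}
pass 2: (stable)
  FIRST(S)={b,c,d}  FIRST(A)={b,d}  FIRST(B)={c}

FIRST(A) = ["b", "d"]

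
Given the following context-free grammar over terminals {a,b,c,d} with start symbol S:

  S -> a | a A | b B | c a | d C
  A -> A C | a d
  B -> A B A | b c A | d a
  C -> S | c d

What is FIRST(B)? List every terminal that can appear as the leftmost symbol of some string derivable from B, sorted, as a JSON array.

FIRST sets, iterate to fixpoint:
[1]
  A via A→a d: +{a}
  B via B→A B A: +{a}
  B via B→b c A: +{b}
  B via B→d a: +{d}
  C via C→c d: +{c}
  S via S→a: +{a}
  S via S→b B: +{b}
  S via S→c a: +{c}
  S via S→d C: +{d}
  S: {a,b,c,d}  A: {a}  B: {a,b,d}  C: {c}
[2]
  C via C→S: +{a,b,d}
  S: {a,b,c,d}  A: {a}  B: {a,b,d}  C: {a,b,c,d}
[3] (stable)
  S: {a,b,c,d}  A: {a}  B: {a,b,d}  C: {a,b,c,d}

FIRST(B) = ["a", "b", "d"]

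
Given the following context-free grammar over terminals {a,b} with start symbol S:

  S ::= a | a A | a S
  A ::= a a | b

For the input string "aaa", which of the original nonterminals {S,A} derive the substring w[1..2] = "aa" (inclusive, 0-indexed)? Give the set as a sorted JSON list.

CNF form of G:
  S -> T0 A | T0 S | a
  A -> T0 T0 | b
  T0 -> a

Fill CYK table bottom-up — only the sub-triangle for w[1..2]:
  [1..1]={S,T0}  "a"  orig:{S}
  [2..2]={S,T0}  "a"  orig:{S}
  [1..2]={A,S}  "aa"

Original NTs in T[1,2] deriving "aa": ["A", "S"]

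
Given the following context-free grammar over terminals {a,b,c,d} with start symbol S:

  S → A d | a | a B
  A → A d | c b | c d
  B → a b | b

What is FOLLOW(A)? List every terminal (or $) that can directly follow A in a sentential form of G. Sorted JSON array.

Compute FIRST by fixpoint:
[1]
  A via A→c b: +{c}
  B via B→a b: +{a}
  B via B→b: +{b}
  S via S→A d: +{c}
  S via S→a: +{a}
  S: {a,c}  A: {c}  B: {a,b}
[2] (no change)
  S: {a,c}  A: {c}  B: {a,b}

Compute FOLLOW by fixpoint:
initialize: $ ∈ FOLLOW(S)
[1]
  A→A d: FOLLOW(A) ⊇ FIRST(d) = {d}; new: +{d}
  S→a B: FOLLOW(B) ⊇ FOLLOW(S) ⊇ {$}; new: +{$}
  FOLLOW[S]={$}  FOLLOW[A]={d}  FOLLOW[B]={$}
[2] done
  FOLLOW[S]={$}  FOLLOW[A]={d}  FOLLOW[B]={$}

FOLLOW(A) = ["d"]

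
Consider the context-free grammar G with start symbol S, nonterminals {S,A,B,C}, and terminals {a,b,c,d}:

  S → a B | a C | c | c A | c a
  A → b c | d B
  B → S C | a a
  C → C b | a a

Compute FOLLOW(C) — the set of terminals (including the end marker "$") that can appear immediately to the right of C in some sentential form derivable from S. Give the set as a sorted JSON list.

FIRST sets, iterate to fixpoint:
round 1:
  A via A→b c: +{b}
  A via A→d B: +{d}
  B via B→a a: +{a}
  C via C→a a: +{a}
  S via S→a B: +{a}
  S via S→c: +{c}
  FIRST(S)={a,c}  FIRST(A)={b,d}  FIRST(B)={a}  FIRST(C)={a}
round 2:
  B via B→S C: +{c}
  FIRST(S)={a,c}  FIRST(A)={b,d}  FIRST(B)={a,c}  FIRST(C)={a}
round 3: done
  FIRST(S)={a,c}  FIRST(A)={b,d}  FIRST(B)={a,c}  FIRST(C)={a}

FOLLOW iteration:
initialize: $ ∈ FOLLOW(S)
[1]
  B→S C: FOLLOW(S) ⊇ FIRST(C) = {a}; new: +{a}
  C→C b: FOLLOW(C) ⊇ FIRST(b) = {b}; new: +{b}
  S→a B: FOLLOW(B) ⊇ FOLLOW(S) ⊇ {$,a}; new: +{$,a}
  S→a C: FOLLOW(C) ⊇ FOLLOW(S) ⊇ {$,a}; new: +{$,a}
  S→c A: FOLLOW(A) ⊇ FOLLOW(S) ⊇ {$,a}; new: +{$,a}
  S: {$,a}  A: {$,a}  B: {$,a}  C: {$,a,b}
[2] — fixpoint
  S: {$,a}  A: {$,a}  B: {$,a}  C: {$,a,b}

FOLLOW(C) = ["$", "a", "b"]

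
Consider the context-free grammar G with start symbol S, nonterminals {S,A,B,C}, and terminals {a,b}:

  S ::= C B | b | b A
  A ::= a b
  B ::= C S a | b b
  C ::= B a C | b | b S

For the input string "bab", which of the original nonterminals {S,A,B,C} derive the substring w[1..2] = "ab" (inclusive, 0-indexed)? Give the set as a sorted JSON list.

Convert to CNF:
  S -> C B | T1 A | b
  A -> T0 T1
  B -> C X2 | T1 T1
  C -> B X3 | T1 S | b
  T0 -> a
  T1 -> b
  X2 -> S T0
  X3 -> T0 C

CYK table (by increasing span) (cells [i..j] with 1 ≤ i ≤ j ≤ 2 only):
  T[1,1] 'a' = {T0}  orig:{}
  T[2,2] 'b' = {C,S,T1}  orig:{C,S}
  T[1,2] 'ab' = {A,X3}  orig:{A}

Original NTs in T[1,2] deriving "ab": ["A"]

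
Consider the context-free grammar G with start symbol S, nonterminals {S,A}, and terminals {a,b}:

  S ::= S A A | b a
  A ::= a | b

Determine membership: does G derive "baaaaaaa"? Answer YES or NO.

Convert to CNF:
  S -> S X2 | T0 T1
  A -> a | b
  T0 -> b
  T1 -> a
  X2 -> A A

CYK fill:
  T[0,0] 'b' = {A,T0}  orig:{A}
  T[1,1] 'a' = {A,T1}  orig:{A}
  T[2,2] 'a' = {A,T1}  orig:{A}
  T[3,3] 'a' = {A,T1}  orig:{A}
  T[4,4] 'a' = {A,T1}  orig:{A}
  T[5,5] 'a' = {A,T1}  orig:{A}
  T[6,6] 'a' = {A,T1}  orig:{A}
  T[7,7] 'a' = {A,T1}  orig:{A}
  T[0,1] 'ba' = {S,X2}  orig:{S}
  T[1,2] 'aa' = {X2}  orig:{}
  T[2,3] 'aa' = {X2}  orig:{}
  T[3,4] 'aa' = {X2}  orig:{}
  T[4,5] 'aa' = {X2}  orig:{}
  T[5,6] 'aa' = {X2}  orig:{}
  T[6,7] 'aa' = {X2}  orig:{}
  T[0,2] 'baa' = ∅
  T[1,3] 'aaa' = ∅
  T[2,4] 'aaa' = ∅
  T[3,5] 'aaa' = ∅
  T[4,6] 'aaa' = ∅
  T[5,7] 'aaa' = ∅
  T[0,3] 'baaa' = {S}
  T[1,4] 'aaaa' = ∅
  T[2,5] 'aaaa' = ∅
  T[3,6] 'aaaa' = ∅
  T[4,7] 'aaaa' = ∅
  T[0,4] 'baaaa' = ∅
  T[1,5] 'aaaaa' = ∅
  T[2,6] 'aaaaa' = ∅
  T[3,7] 'aaaaa' = ∅
  T[0,5] 'baaaaa' = {S}
  T[1,6] 'aaaaaa' = ∅
  T[2,7] 'aaaaaa' = ∅
  T[0,6] 'baaaaaa' = ∅
  T[1,7] 'aaaaaaa' = ∅
  T[0,7] 'baaaaaaa' = {S}

S ∈ T[0,7] ⇒ YES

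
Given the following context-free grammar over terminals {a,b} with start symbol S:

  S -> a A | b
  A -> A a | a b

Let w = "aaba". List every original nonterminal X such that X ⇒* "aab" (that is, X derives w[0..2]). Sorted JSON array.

CNF form of G:
  S -> T0 A | b
  A -> A T0 | T0 T1
  T0 -> a
  T1 -> b

CYK table (by increasing span) — only the sub-triangle for w[0..2]:
  cell(0,0) a: {T0}  orig:{}
  cell(1,1) a: {T0}  orig:{}
  cell(2,2) b: {S,T1}  orig:{S}
  cell(0,1) aa: ∅
  cell(1,2) ab: {A}
  cell(0,2) aab: {S}

Original NTs in T[0,2] deriving "aab": ["S"]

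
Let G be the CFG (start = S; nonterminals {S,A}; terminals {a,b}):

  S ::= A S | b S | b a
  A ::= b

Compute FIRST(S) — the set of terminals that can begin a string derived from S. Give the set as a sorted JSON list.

FIRST iteration:
pass 1:
  A via A→b: +{b}
  S via S→A S: +{b}
  S: {b}  A: {b}
pass 2: (no change)
  S: {b}  A: {b}

FIRST(S) = ["b"]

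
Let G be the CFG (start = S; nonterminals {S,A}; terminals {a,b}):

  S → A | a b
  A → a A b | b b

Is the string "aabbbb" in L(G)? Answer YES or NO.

Convert to CNF:
  S -> T0 T1 | T0 X3 | T1 T1
  A -> T0 X2 | T1 T1
  T0 -> a
  T1 -> b
  X2 -> A T1
  X3 -> A T1

Fill CYK table bottom-up:
  cell(0,0) a: {T0}  orig:{}
  cell(1,1) a: {T0}  orig:{}
  cell(2,2) b: {T1}  orig:{}
  cell(3,3) b: {T1}  orig:{}
  cell(4,4) b: {T1}  orig:{}
  cell(5,5) b: {T1}  orig:{}
  cell(0,1) aa: ∅
  cell(1,2) ab: {S}
  cell(2,3) bb: {A,S}
  cell(3,4) bb: {A,S}
  cell(4,5) bb: {A,S}
  cell(0,2) aab: ∅
  cell(1,3) abb: ∅
  cell(2,4) bbb: {X2,X3}  orig:{}
  cell(3,5) bbb: {X2,X3}  orig:{}
  cell(0,3) aabb: ∅
  cell(1,4) abbb: {A,S}
  cell(2,5) bbbb: ∅
  cell(0,4) aabbb: ∅
  cell(1,5) abbbb: {X2,X3}  orig:{}
  cell(0,5) aabbbb: {A,S}

S ∈ T[0,5] ⇒ YES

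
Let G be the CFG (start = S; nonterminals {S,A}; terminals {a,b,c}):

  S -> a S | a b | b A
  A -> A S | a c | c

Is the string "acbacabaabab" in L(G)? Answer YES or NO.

CNF form of G:
  S -> T0 S | T0 T2 | T2 A
  A -> A S | T0 T1 | c
  T0 -> a
  T1 -> c
  T2 -> b

CYK fill:
  T[0,0] 'a' = {T0}  orig:{}
  T[1,1] 'c' = {A,T1}  orig:{A}
  T[2,2] 'b' = {T2}  orig:{}
  T[3,3] 'a' = {T0}  orig:{}
  T[4,4] 'c' = {A,T1}  orig:{A}
  T[5,5] 'a' = {T0}  orig:{}
  T[6,6] 'b' = {T2}  orig:{}
  T[7,7] 'a' = {T0}  orig:{}
  T[8,8] 'a' = {T0}  orig:{}
  T[9,9] 'b' = {T2}  orig:{}
  T[10,10] 'a' = {T0}  orig:{}
  T[11,11] 'b' = {T2}  orig:{}
  T[0,1] 'ac' = {A}
  T[1,2] 'cb' = ∅
  T[2,3] 'ba' = ∅
  T[3,4] 'ac' = {A}
  T[4,5] 'ca' = ∅
  T[5,6] 'ab' = {S}
  T[6,7] 'ba' = ∅
  T[7,8] 'aa' = ∅
  T[8,9] 'ab' = {S}
  T[9,10] 'ba' = ∅
  T[10,11] 'ab' = {S}
  T[0,2] 'acb' = ∅
  T[1,3] 'cba' = ∅
  T[2,4] 'bac' = {S}
  T[3,5] 'aca' = ∅
  T[4,6] 'cab' = {A}
  T[5,7] 'aba' = ∅
  T[6,8] 'baa' = ∅
  T[7,9] 'aab' = {S}
  T[8,10] 'aba' = ∅
  T[9,11] 'bab' = ∅
  T[0,3] 'acba' = ∅
  T[1,4] 'cbac' = {A}
  T[2,5] 'baca' = ∅
  T[3,6] 'acab' = {A}
  T[4,7] 'caba' = ∅
  T[5,8] 'abaa' = ∅
  T[6,9] 'baab' = ∅
  T[7,10] 'aaba' = ∅
  T[8,11] 'abab' = ∅
  T[0,4] 'acbac' = {A}
  T[1,5] 'cbaca' = ∅
  T[2,6] 'bacab' = {S}
  T[3,7] 'acaba' = ∅
  T[4,8] 'cabaa' = ∅
  T[5,9] 'abaab' = ∅
  T[6,10] 'baaba' = ∅
  T[7,11] 'aabab' = ∅
  T[0,5] 'acbaca' = ∅
  T[1,6] 'cbacab' = {A}
  T[2,7] 'bacaba' = ∅
  T[3,8] 'acabaa' = ∅
  T[4,9] 'cabaab' = {A}
  T[5,10] 'abaaba' = ∅
  T[6,11] 'baabab' = ∅
  T[0,6] 'acbacab' = {A}
  T[1,7] 'cbacaba' = ∅
  T[2,8] 'bacabaa' = ∅
  T[3,9] 'acabaab' = {A}
  T[4,10] 'cabaaba' = ∅
  T[5,11] 'abaabab' = ∅
  T[0,7] 'acbacaba' = ∅
  T[1,8] 'cbacabaa' = ∅
  T[2,9] 'bacabaab' = {S}
  T[3,10] 'acabaaba' = ∅
  T[4,11] 'cabaabab' = {A}
  T[0,8] 'acbacabaa' = ∅
  T[1,9] 'cbacabaab' = {A}
  T[2,10] 'bacabaaba' = ∅
  T[3,11] 'acabaabab' = {A}
  T[0,9] 'acbacabaab' = {A}
  T[1,10] 'cbacabaaba' = ∅
  T[2,11] 'bacabaabab' = {S}
  T[0,10] 'acbacabaaba' = ∅
  T[1,11] 'cbacabaabab' = {A}
  T[0,11] 'acbacabaabab' = {A}

S ∉ T[0,11] ⇒ NO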